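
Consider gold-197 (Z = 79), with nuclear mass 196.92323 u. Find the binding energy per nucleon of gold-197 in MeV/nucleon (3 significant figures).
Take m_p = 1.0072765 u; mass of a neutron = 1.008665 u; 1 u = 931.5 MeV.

Z = 79, so N = A − Z = 197 − 79 = 118.
Σm = 79·m_p + 118·m_n = 79.5748435 + 119.022470 = 198.5973135 u
Δm = 198.5973135 − 196.92323 = 1.6740835 u
E_B = 1.6740835 × 931.5 = 1559.41 MeV
Dividing by A = 197 gives 7.916 MeV per nucleon.

7.92 MeV/nucleon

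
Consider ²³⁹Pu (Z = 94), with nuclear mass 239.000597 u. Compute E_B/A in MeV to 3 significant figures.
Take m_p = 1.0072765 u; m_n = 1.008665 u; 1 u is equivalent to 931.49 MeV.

7.56 MeV/nucleon

Z = 94, so N = A − Z = 239 − 94 = 145.
Σm = 94·m_p + 145·m_n = 94.6839910 + 146.256425 = 240.9404160 u
The mass defect is 240.9404160 − 239.000597 = 1.9398190 u.
E_B = 1.9398190 × 931.49 = 1806.92 MeV
Per nucleon: 1806.92 / 239 = 7.560 MeV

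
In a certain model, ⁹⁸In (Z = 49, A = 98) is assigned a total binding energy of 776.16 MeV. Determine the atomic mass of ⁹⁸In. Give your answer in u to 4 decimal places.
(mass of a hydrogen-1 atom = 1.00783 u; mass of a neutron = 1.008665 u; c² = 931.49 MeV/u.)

97.9750 u

Mass defect = 776.16 MeV / (931.49 MeV/u) = 0.833246 u
Constituent mass = 49(1.00783) + 49(1.008665) = 98.808255 u
Atomic mass = 98.808255 − 0.833246 = 97.975009 u ≈ 97.9750 u (to 4 decimal places)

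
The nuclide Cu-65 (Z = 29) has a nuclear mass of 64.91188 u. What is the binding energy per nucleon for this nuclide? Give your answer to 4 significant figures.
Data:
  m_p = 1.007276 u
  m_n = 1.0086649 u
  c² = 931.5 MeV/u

8.757 MeV/nucleon

Total constituent mass: 29 × 1.007276 + 36 × 1.0086649 = 65.5229404 u
Mass defect Δm = 65.5229404 − 64.91188 = 0.6110604 u
E_B = 0.6110604 × 931.5 = 569.203 MeV
Per nucleon: 569.203 / 65 = 8.757 MeV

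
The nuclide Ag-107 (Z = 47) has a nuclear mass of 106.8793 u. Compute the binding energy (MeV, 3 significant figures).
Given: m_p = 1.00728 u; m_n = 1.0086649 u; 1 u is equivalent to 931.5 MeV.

915 MeV

The nucleus contains 47 protons and 107 − 47 = 60 neutrons.
Total constituent mass: 47 × 1.00728 + 60 × 1.0086649 = 107.8620540 u
Mass defect Δm = 107.8620540 − 106.8793 = 0.9827540 u
Binding energy = Δm·c² = 0.9827540 × 931.5 MeV/u = 915.435 MeV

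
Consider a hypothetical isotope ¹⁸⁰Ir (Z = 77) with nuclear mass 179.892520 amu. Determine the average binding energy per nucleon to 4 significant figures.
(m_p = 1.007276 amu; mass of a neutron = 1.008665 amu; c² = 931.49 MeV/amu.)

8.074 MeV/nucleon

Total constituent mass: 77 × 1.007276 + 103 × 1.008665 = 181.452747 amu
Δm = 181.452747 − 179.892520 = 1.560227 amu
Binding energy = Δm·c² = 1.560227 × 931.49 MeV/amu = 1453.34 MeV
Per nucleon: 1453.34 / 180 = 8.074 MeV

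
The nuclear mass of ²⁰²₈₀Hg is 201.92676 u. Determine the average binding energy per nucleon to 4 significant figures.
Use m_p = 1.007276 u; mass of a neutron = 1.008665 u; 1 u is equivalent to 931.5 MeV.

The nucleus contains 80 protons and 202 − 80 = 122 neutrons.
Total constituent mass: 80 × 1.007276 + 122 × 1.008665 = 203.639210 u
Δm = 203.639210 − 201.92676 = 1.712450 u
Converting to energy: 1.712450 u × 931.5 MeV/u = 1595.15 MeV
BE/A = 1595.15 MeV / 202 = 7.897 MeV/nucleon

7.897 MeV/nucleon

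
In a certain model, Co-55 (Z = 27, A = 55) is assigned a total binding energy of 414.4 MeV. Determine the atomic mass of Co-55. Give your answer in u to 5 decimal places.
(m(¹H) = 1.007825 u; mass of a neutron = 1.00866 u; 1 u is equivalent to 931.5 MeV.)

55.00888 u

Mass defect = 414.4 MeV / (931.5 MeV/u) = 0.4448739 u
Constituent mass = 27(1.007825) + 28(1.00866) = 55.453755 u
Atomic mass = 55.453755 − 0.4448739 = 55.0088811 u ≈ 55.00888 u (to 5 decimal places)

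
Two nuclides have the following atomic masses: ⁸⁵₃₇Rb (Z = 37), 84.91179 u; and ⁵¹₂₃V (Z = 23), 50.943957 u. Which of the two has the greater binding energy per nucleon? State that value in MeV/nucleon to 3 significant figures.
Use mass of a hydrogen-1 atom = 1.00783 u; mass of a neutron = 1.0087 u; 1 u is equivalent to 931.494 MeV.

⁵¹₂₃V; 8.76 MeV/nucleon

⁸⁵₃₇Rb: Σm = 37(1.00783) + 48(1.0087) = 85.70731 u; Δm = 0.79552 u; E_B = 741.02 MeV; E_B/A = 8.718 MeV
⁵¹₂₃V: Σm = 23(1.00783) + 28(1.0087) = 51.42369 u; Δm = 0.479733 u; E_B = 446.87 MeV; E_B/A = 8.762 MeV
⁵¹₂₃V has the higher binding energy per nucleon, so it is the more tightly bound nucleus.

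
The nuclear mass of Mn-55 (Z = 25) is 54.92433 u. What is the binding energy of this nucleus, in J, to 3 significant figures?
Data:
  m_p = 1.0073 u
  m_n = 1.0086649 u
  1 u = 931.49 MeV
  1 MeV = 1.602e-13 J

Σm = 25·m_p + 30·m_n = 25.1825 + 30.2599470 = 55.4424470 u
Mass defect Δm = 55.4424470 − 54.92433 = 0.5181170 u
Converting to energy: 0.5181170 u × 931.49 MeV/u = 482.621 MeV
In joules: 482.621 MeV × 1.602e-13 J/MeV = 7.7316e-11 J

7.73e-11 J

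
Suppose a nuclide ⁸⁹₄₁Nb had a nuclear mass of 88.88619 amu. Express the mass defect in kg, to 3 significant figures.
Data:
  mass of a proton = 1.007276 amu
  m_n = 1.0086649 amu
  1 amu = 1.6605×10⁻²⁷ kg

1.37e-27 kg

With 41 protons and 48 neutrons (A = 89):
Total constituent mass: 41 × 1.007276 + 48 × 1.0086649 = 89.7142312 amu
The mass defect is 89.7142312 − 88.88619 = 0.8280412 amu.
In SI units: 0.8280412 amu × 1.6605×10⁻²⁷ kg/amu = 1.37496e-27 kg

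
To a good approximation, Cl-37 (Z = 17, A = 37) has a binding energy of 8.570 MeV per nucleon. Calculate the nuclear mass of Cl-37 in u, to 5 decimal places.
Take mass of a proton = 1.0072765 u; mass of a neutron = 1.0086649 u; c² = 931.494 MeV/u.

36.95659 u

Total binding energy = 37 × 8.570 = 317.090 MeV
Mass defect = 317.090 MeV / (931.494 MeV/u) = 0.3404101 u
Constituent mass = 17(1.0072765) + 20(1.0086649) = 37.2969985 u
Nuclear mass = 37.2969985 − 0.3404101 = 36.9565884 u ≈ 36.95659 u (to 5 decimal places)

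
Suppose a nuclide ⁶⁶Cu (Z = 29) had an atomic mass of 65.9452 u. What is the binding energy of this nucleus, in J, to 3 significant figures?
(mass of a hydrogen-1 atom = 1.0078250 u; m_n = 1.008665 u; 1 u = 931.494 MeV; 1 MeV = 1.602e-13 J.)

Z = 29, so N = A − Z = 66 − 29 = 37.
Mass of separated nucleons = 29(1.0078250) + 37(1.008665) = 29.2269250 + 37.320605 = 66.5475300 u
Δm = 66.5475300 − 65.9452 = 0.6023300 u
Converting to energy: 0.6023300 u × 931.494 MeV/u = 561.067 MeV
In joules: 561.067 MeV × 1.602e-13 J/MeV = 8.9883e-11 J

8.99e-11 J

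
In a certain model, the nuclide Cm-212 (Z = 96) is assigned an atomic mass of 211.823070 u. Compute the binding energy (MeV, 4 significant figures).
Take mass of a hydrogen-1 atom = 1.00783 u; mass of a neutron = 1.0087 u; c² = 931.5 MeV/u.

1805 MeV

The nucleus contains 96 protons and 212 − 96 = 116 neutrons.
Σm = 96·m(¹H) + 116·m_n = 96.75168 + 117.0092 = 213.76088 u
Mass defect Δm = 213.76088 − 211.823070 = 1.937810 u
Binding energy = Δm·c² = 1.937810 × 931.5 MeV/u = 1805.07 MeV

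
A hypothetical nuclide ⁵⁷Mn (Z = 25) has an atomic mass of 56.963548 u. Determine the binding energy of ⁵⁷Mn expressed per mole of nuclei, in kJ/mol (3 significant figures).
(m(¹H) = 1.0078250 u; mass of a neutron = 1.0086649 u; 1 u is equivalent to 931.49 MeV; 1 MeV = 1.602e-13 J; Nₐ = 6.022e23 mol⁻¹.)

4.58e+10 kJ/mol

The nucleus contains 25 protons and 57 − 25 = 32 neutrons.
Total constituent mass: 25 × 1.0078250 + 32 × 1.0086649 = 57.4729018 u
Mass defect Δm = 57.4729018 − 56.963548 = 0.5093538 u
E_B = 0.5093538 × 931.49 = 474.458 MeV
Per nucleus in joules: 474.458 MeV × 1.602e-13 J/MeV = 7.6008e-11 J
Per mole: 7.6008e-11 J × 6.022e23 mol⁻¹ = 4.5772e+13 J/mol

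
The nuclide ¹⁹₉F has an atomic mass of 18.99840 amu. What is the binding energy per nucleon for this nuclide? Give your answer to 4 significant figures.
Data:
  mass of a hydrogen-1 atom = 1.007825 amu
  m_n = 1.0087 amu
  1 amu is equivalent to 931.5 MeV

Z = 9, so N = A − Z = 19 − 9 = 10.
Σm = 9·m(¹H) + 10·m_n = 9.070425 + 10.0870 = 19.157425 amu
The mass defect is 19.157425 − 18.99840 = 0.159025 amu.
Binding energy = Δm·c² = 0.159025 × 931.5 MeV/amu = 148.132 MeV
BE/A = 148.132 MeV / 19 = 7.796 MeV/nucleon

7.796 MeV/nucleon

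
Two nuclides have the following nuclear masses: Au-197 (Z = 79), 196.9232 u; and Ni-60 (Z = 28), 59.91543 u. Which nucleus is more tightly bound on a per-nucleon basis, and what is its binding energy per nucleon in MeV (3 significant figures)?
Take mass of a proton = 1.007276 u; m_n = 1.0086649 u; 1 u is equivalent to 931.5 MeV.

Ni-60; 8.78 MeV/nucleon

Au-197: Σm = 79(1.007276) + 118(1.0086649) = 198.5972622 u; Δm = 1.6740622 u; E_B = 1559.4 MeV; E_B/A = 7.916 MeV
Ni-60: Σm = 28(1.007276) + 32(1.0086649) = 60.4810048 u; Δm = 0.5655748 u; E_B = 526.83 MeV; E_B/A = 8.781 MeV
Ni-60 has the higher binding energy per nucleon, so it is the more tightly bound nucleus.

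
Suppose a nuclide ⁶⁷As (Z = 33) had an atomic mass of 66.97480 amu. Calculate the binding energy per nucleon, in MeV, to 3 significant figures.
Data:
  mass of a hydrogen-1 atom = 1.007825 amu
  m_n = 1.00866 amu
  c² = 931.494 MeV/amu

8.03 MeV/nucleon

Total constituent mass: 33 × 1.007825 + 34 × 1.00866 = 67.552665 amu
The mass defect is 67.552665 − 66.97480 = 0.577865 amu.
E_B = 0.577865 × 931.494 = 538.278 MeV
BE/A = 538.278 MeV / 67 = 8.034 MeV/nucleon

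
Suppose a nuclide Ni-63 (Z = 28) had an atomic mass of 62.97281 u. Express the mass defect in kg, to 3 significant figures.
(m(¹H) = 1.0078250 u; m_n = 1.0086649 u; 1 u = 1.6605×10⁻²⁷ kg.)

The nucleus contains 28 protons and 63 − 28 = 35 neutrons.
Total constituent mass: 28 × 1.0078250 + 35 × 1.0086649 = 63.5223715 u
The mass defect is 63.5223715 − 62.97281 = 0.5495615 u.
In SI units: 0.5495615 u × 1.6605×10⁻²⁷ kg/u = 9.1255e-28 kg

9.13e-28 kg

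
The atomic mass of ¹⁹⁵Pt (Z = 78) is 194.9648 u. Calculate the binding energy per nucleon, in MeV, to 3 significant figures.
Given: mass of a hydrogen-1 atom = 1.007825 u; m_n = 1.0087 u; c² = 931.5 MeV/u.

7.95 MeV/nucleon

With 78 protons and 117 neutrons (A = 195):
Total constituent mass: 78 × 1.007825 + 117 × 1.0087 = 196.628250 u
Mass defect Δm = 196.628250 − 194.9648 = 1.663450 u
E_B = 1.663450 × 931.5 = 1549.50 MeV
Dividing by A = 195 gives 7.946 MeV per nucleon.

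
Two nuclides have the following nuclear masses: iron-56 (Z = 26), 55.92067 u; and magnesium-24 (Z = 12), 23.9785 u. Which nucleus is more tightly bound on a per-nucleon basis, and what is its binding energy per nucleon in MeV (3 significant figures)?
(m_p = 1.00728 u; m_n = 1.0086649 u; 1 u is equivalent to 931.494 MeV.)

iron-56; 8.79 MeV/nucleon

iron-56: Σm = 26(1.00728) + 30(1.0086649) = 56.4492270 u; Δm = 0.5285570 u; E_B = 492.35 MeV; E_B/A = 8.792 MeV
magnesium-24: Σm = 12(1.00728) + 12(1.0086649) = 24.1913388 u; Δm = 0.2128388 u; E_B = 198.26 MeV; E_B/A = 8.261 MeV
iron-56 has the higher binding energy per nucleon, so it is the more tightly bound nucleus.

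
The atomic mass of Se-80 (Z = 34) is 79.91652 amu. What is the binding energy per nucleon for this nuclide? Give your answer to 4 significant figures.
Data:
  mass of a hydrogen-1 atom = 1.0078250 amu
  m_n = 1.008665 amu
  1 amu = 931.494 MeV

8.711 MeV/nucleon

Z = 34, so N = A − Z = 80 − 34 = 46.
Mass of separated nucleons = 34(1.0078250) + 46(1.008665) = 34.2660500 + 46.398590 = 80.6646400 amu
The mass defect is 80.6646400 − 79.91652 = 0.7481200 amu.
Binding energy = Δm·c² = 0.7481200 × 931.494 MeV/amu = 696.869 MeV
BE/A = 696.869 MeV / 80 = 8.711 MeV/nucleon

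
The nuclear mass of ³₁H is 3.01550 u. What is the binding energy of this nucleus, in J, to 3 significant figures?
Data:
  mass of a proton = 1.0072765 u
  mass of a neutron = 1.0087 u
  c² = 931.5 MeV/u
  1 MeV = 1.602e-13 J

1.37e-12 J

The nucleus contains 1 protons and 3 − 1 = 2 neutrons.
Total constituent mass: 1 × 1.0072765 + 2 × 1.0087 = 3.0246765 u
Mass defect Δm = 3.0246765 − 3.01550 = 0.0091765 u
Binding energy = Δm·c² = 0.0091765 × 931.5 MeV/u = 8.54791 MeV
In joules: 8.54791 MeV × 1.602e-13 J/MeV = 1.3694e-12 J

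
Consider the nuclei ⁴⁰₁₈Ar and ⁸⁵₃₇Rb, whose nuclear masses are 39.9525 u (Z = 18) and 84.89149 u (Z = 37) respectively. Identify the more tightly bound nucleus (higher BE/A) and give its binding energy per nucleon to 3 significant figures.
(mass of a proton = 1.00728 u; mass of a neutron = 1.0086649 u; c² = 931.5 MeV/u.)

⁸⁵₃₇Rb; 8.70 MeV/nucleon

⁴⁰₁₈Ar: Σm = 18(1.00728) + 22(1.0086649) = 40.3216678 u; Δm = 0.3691678 u; E_B = 343.88 MeV; E_B/A = 8.597 MeV
⁸⁵₃₇Rb: Σm = 37(1.00728) + 48(1.0086649) = 85.6852752 u; Δm = 0.7937852 u; E_B = 739.41 MeV; E_B/A = 8.699 MeV
⁸⁵₃₇Rb has the higher binding energy per nucleon, so it is the more tightly bound nucleus.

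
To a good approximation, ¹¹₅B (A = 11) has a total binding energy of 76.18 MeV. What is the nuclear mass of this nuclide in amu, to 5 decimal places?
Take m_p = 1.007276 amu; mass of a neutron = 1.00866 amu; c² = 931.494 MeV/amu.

11.00656 amu

Mass defect = 76.18 MeV / (931.494 MeV/amu) = 0.0817826 amu
Constituent mass = 5(1.007276) + 6(1.00866) = 11.088340 amu
Nuclear mass = 11.088340 − 0.0817826 = 11.0065574 amu ≈ 11.00656 amu (to 5 decimal places)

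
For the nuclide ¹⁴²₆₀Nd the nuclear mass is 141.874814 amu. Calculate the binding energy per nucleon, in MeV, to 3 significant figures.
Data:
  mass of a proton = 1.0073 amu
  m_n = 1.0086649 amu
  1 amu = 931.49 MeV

Z = 60, so N = A − Z = 142 − 60 = 82.
Total constituent mass: 60 × 1.0073 + 82 × 1.0086649 = 143.1485218 amu
Δm = 143.1485218 − 141.874814 = 1.2737078 amu
Binding energy = Δm·c² = 1.2737078 × 931.49 MeV/amu = 1186.45 MeV
BE/A = 1186.45 MeV / 142 = 8.355 MeV/nucleon

8.36 MeV/nucleon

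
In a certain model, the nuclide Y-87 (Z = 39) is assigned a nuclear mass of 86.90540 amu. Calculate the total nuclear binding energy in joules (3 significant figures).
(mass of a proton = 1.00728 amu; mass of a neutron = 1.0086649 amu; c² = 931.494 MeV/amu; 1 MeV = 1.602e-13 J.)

1.19e-10 J

Mass of separated nucleons = 39(1.00728) + 48(1.0086649) = 39.28392 + 48.4159152 = 87.6998352 amu
Δm = 87.6998352 − 86.90540 = 0.7944352 amu
Binding energy = Δm·c² = 0.7944352 × 931.494 MeV/amu = 740.012 MeV
In joules: 740.012 MeV × 1.602e-13 J/MeV = 1.1855e-10 J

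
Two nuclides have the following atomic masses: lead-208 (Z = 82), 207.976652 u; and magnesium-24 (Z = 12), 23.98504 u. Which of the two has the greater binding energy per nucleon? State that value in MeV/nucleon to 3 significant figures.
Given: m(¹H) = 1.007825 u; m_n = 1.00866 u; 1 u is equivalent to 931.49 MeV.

lead-208: Σm = 82(1.007825) + 126(1.00866) = 209.732810 u; Δm = 1.756158 u; E_B = 1635.84 MeV; E_B/A = 7.8646 MeV
magnesium-24: Σm = 12(1.007825) + 12(1.00866) = 24.197820 u; Δm = 0.212780 u; E_B = 198.20 MeV; E_B/A = 8.258 MeV
magnesium-24 has the higher binding energy per nucleon, so it is the more tightly bound nucleus.

magnesium-24; 8.26 MeV/nucleon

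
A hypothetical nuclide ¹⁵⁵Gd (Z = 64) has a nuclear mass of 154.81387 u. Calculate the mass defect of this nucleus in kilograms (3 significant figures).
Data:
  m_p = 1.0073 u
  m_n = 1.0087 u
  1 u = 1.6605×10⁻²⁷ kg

With 64 protons and 91 neutrons (A = 155):
Mass of separated nucleons = 64(1.0073) + 91(1.0087) = 64.4672 + 91.7917 = 156.2589 u
The mass defect is 156.2589 − 154.81387 = 1.44503 u.
In SI units: 1.44503 u × 1.6605×10⁻²⁷ kg/u = 2.3995e-27 kg

2.40e-27 kg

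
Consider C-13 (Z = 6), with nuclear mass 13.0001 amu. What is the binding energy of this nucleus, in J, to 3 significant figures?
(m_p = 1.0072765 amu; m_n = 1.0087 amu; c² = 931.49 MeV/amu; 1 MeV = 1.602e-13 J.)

1.56e-11 J

Mass of separated nucleons = 6(1.0072765) + 7(1.0087) = 6.0436590 + 7.0609 = 13.1045590 amu
The mass defect is 13.1045590 − 13.0001 = 0.1044590 amu.
Binding energy = Δm·c² = 0.1044590 × 931.49 MeV/amu = 97.3025 MeV
In joules: 97.3025 MeV × 1.602e-13 J/MeV = 1.5588e-11 J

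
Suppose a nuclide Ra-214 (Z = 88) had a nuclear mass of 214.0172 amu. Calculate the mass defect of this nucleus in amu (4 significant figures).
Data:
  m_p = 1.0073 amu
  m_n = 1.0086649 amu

Mass of separated nucleons = 88(1.0073) + 126(1.0086649) = 88.6424 + 127.0917774 = 215.7341774 amu
The mass defect is 215.7341774 − 214.0172 = 1.7169774 amu.

1.717 amu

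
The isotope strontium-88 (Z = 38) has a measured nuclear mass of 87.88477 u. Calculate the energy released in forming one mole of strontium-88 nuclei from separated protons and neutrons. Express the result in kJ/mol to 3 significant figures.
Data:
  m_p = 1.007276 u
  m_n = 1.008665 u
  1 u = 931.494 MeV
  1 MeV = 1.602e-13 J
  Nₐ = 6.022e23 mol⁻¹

With 38 protons and 50 neutrons (A = 88):
Mass of separated nucleons = 38(1.007276) + 50(1.008665) = 38.276488 + 50.433250 = 88.709738 u
Mass defect Δm = 88.709738 − 87.88477 = 0.824968 u
E_B = 0.824968 × 931.494 = 768.453 MeV
Per nucleus in joules: 768.453 MeV × 1.602e-13 J/MeV = 1.2311e-10 J
Per mole: 1.2311e-10 J × 6.022e23 mol⁻¹ = 7.4137e+13 J/mol

7.41e+10 kJ/mol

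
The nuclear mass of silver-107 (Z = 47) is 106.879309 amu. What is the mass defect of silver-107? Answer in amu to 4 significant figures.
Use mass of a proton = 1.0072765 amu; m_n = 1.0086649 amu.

Σm = 47·m_p + 60·m_n = 47.3419955 + 60.5198940 = 107.8618895 amu
The mass defect is 107.8618895 − 106.879309 = 0.9825805 amu.

0.9826 amu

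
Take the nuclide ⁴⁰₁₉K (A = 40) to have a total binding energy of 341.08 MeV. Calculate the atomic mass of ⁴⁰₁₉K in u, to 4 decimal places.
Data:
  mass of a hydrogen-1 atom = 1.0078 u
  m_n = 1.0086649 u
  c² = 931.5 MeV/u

39.9640 u

Mass defect = 341.08 MeV / (931.5 MeV/u) = 0.366162 u
Constituent mass = 19(1.0078) + 21(1.0086649) = 40.3301629 u
Atomic mass = 40.3301629 − 0.366162 = 39.9640009 u ≈ 39.9640 u (to 4 decimal places)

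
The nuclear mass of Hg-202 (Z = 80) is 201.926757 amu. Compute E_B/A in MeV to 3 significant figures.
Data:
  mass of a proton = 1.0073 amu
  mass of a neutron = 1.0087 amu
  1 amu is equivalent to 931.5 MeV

Total constituent mass: 80 × 1.0073 + 122 × 1.0087 = 203.6454 amu
Mass defect Δm = 203.6454 − 201.926757 = 1.718643 amu
Binding energy = Δm·c² = 1.718643 × 931.5 MeV/amu = 1600.92 MeV
Dividing by A = 202 gives 7.925 MeV per nucleon.

7.93 MeV/nucleon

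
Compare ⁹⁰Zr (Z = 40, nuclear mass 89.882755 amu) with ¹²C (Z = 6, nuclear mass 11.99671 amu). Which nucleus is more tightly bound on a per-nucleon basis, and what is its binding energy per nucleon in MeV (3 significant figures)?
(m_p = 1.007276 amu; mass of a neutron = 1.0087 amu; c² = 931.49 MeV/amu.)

⁹⁰Zr: Σm = 40(1.007276) + 50(1.0087) = 90.726040 amu; Δm = 0.843285 amu; E_B = 785.51 MeV; E_B/A = 8.728 MeV
¹²C: Σm = 6(1.007276) + 6(1.0087) = 12.095856 amu; Δm = 0.099146 amu; E_B = 92.354 MeV; E_B/A = 7.696 MeV
⁹⁰Zr has the higher binding energy per nucleon, so it is the more tightly bound nucleus.

⁹⁰Zr; 8.73 MeV/nucleon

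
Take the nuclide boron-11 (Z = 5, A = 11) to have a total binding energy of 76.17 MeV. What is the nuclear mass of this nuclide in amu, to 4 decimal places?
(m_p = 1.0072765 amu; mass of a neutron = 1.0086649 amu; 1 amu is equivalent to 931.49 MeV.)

Mass defect = 76.17 MeV / (931.49 MeV/amu) = 0.081772 amu
Constituent mass = 5(1.0072765) + 6(1.0086649) = 11.0883719 amu
Nuclear mass = 11.0883719 − 0.081772 = 11.0065999 amu ≈ 11.0066 amu (to 4 decimal places)

11.0066 amu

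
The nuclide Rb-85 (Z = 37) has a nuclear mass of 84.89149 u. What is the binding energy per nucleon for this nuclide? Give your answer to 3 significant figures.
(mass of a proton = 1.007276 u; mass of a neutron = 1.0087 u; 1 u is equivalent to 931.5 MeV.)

Total constituent mass: 37 × 1.007276 + 48 × 1.0087 = 85.686812 u
The mass defect is 85.686812 − 84.89149 = 0.795322 u.
E_B = 0.795322 × 931.5 = 740.842 MeV
Dividing by A = 85 gives 8.716 MeV per nucleon.

8.72 MeV/nucleon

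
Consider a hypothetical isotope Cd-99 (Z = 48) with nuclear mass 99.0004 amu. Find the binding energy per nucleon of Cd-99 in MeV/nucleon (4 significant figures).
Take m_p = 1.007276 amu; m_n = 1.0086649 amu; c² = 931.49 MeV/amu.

7.440 MeV/nucleon

With 48 protons and 51 neutrons (A = 99):
Mass of separated nucleons = 48(1.007276) + 51(1.0086649) = 48.349248 + 51.4419099 = 99.7911579 amu
Mass defect Δm = 99.7911579 − 99.0004 = 0.7907579 amu
Converting to energy: 0.7907579 amu × 931.49 MeV/amu = 736.583 MeV
Dividing by A = 99 gives 7.440 MeV per nucleon.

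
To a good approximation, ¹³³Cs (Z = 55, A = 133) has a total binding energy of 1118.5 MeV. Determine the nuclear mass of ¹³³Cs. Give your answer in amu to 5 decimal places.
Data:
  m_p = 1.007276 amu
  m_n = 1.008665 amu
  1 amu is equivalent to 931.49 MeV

132.87529 amu

Mass defect = 1118.5 MeV / (931.49 MeV/amu) = 1.2007644 amu
Constituent mass = 55(1.007276) + 78(1.008665) = 134.076050 amu
Nuclear mass = 134.076050 − 1.2007644 = 132.8752856 amu ≈ 132.87529 amu (to 5 decimal places)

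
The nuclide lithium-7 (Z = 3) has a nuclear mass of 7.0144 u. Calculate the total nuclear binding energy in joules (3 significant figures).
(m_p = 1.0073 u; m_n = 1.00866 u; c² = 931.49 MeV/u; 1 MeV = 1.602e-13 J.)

6.29e-12 J

Total constituent mass: 3 × 1.0073 + 4 × 1.00866 = 7.05654 u
Mass defect Δm = 7.05654 − 7.0144 = 0.04214 u
E_B = 0.04214 × 931.49 = 39.2530 MeV
In joules: 39.2530 MeV × 1.602e-13 J/MeV = 6.2883e-12 J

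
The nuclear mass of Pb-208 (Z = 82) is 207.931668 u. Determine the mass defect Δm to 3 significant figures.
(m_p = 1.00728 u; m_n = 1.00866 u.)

1.76 u

The nucleus contains 82 protons and 208 − 82 = 126 neutrons.
Total constituent mass: 82 × 1.00728 + 126 × 1.00866 = 209.68812 u
Mass defect Δm = 209.68812 − 207.931668 = 1.756452 u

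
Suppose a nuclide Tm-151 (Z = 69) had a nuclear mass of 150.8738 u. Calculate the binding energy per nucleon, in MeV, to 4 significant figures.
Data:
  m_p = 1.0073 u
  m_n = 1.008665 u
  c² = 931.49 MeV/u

8.269 MeV/nucleon

Z = 69, so N = A − Z = 151 − 69 = 82.
Mass of separated nucleons = 69(1.0073) + 82(1.008665) = 69.5037 + 82.710530 = 152.214230 u
Δm = 152.214230 − 150.8738 = 1.340430 u
Converting to energy: 1.340430 u × 931.49 MeV/u = 1248.60 MeV
Dividing by A = 151 gives 8.269 MeV per nucleon.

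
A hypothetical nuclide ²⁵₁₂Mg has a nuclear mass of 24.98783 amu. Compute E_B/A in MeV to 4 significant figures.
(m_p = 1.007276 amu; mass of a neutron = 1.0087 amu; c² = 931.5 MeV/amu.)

7.921 MeV/nucleon

Mass of separated nucleons = 12(1.007276) + 13(1.0087) = 12.087312 + 13.1131 = 25.200412 amu
Mass defect Δm = 25.200412 − 24.98783 = 0.212582 amu
Binding energy = Δm·c² = 0.212582 × 931.5 MeV/amu = 198.020 MeV
Dividing by A = 25 gives 7.921 MeV per nucleon.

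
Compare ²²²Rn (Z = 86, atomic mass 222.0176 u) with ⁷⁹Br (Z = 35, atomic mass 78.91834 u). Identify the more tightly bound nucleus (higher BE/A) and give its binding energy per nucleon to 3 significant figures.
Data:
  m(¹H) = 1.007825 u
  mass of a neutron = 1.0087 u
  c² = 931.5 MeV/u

⁷⁹Br; 8.71 MeV/nucleon

²²²Rn: Σm = 86(1.007825) + 136(1.0087) = 223.856150 u; Δm = 1.838550 u; E_B = 1712.6 MeV; E_B/A = 7.714 MeV
⁷⁹Br: Σm = 35(1.007825) + 44(1.0087) = 79.656675 u; Δm = 0.738335 u; E_B = 687.76 MeV; E_B/A = 8.706 MeV
⁷⁹Br has the higher binding energy per nucleon, so it is the more tightly bound nucleus.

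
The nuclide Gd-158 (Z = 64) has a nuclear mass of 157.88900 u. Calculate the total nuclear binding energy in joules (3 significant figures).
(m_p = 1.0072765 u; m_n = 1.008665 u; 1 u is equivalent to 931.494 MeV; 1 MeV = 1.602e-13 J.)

Mass of separated nucleons = 64(1.0072765) + 94(1.008665) = 64.4656960 + 94.814510 = 159.2802060 u
The mass defect is 159.2802060 − 157.88900 = 1.3912060 u.
Binding energy = Δm·c² = 1.3912060 × 931.494 MeV/u = 1295.90 MeV
In joules: 1295.90 MeV × 1.602e-13 J/MeV = 2.0760e-10 J

2.08e-10 J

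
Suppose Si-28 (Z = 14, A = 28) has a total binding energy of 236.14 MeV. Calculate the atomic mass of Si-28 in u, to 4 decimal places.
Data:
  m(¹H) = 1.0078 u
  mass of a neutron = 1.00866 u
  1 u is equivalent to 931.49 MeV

27.9769 u

Mass defect = 236.14 MeV / (931.49 MeV/u) = 0.253508 u
Constituent mass = 14(1.0078) + 14(1.00866) = 28.23044 u
Atomic mass = 28.23044 − 0.253508 = 27.976932 u ≈ 27.9769 u (to 4 decimal places)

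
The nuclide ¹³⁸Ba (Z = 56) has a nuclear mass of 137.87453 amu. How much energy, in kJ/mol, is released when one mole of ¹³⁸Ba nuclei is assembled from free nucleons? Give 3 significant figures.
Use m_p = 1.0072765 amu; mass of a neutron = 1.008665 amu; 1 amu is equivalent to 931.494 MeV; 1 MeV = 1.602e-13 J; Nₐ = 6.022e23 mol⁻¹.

Z = 56, so N = A − Z = 138 − 56 = 82.
Mass of separated nucleons = 56(1.0072765) + 82(1.008665) = 56.4074840 + 82.710530 = 139.1180140 amu
Mass defect Δm = 139.1180140 − 137.87453 = 1.2434840 amu
Converting to energy: 1.2434840 amu × 931.494 MeV/amu = 1158.30 MeV
Per nucleus in joules: 1158.30 MeV × 1.602e-13 J/MeV = 1.8556e-10 J
Per mole: 1.8556e-10 J × 6.022e23 mol⁻¹ = 1.1174e+14 J/mol

1.12e+11 kJ/mol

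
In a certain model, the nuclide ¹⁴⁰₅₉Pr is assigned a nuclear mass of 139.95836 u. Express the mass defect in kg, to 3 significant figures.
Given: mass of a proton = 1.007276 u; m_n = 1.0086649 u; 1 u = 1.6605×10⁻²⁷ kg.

With 59 protons and 81 neutrons (A = 140):
Σm = 59·m_p + 81·m_n = 59.429284 + 81.7018569 = 141.1311409 u
Mass defect Δm = 141.1311409 − 139.95836 = 1.1727809 u
In SI units: 1.1727809 u × 1.6605×10⁻²⁷ kg/u = 1.9474e-27 kg

1.95e-27 kg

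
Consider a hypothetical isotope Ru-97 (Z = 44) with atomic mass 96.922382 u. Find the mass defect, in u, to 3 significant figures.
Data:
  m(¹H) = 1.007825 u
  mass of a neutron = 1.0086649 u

With 44 protons and 53 neutrons (A = 97):
Total constituent mass: 44 × 1.007825 + 53 × 1.0086649 = 97.8035397 u
Δm = 97.8035397 − 96.922382 = 0.8811577 u

0.881 u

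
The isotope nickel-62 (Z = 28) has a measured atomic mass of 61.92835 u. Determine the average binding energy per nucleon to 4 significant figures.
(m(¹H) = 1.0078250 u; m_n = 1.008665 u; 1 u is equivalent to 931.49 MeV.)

8.794 MeV/nucleon

Mass of separated nucleons = 28(1.0078250) + 34(1.008665) = 28.2191000 + 34.294610 = 62.5137100 u
Δm = 62.5137100 − 61.92835 = 0.5853600 u
Binding energy = Δm·c² = 0.5853600 × 931.49 MeV/u = 545.257 MeV
Dividing by A = 62 gives 8.794 MeV per nucleon.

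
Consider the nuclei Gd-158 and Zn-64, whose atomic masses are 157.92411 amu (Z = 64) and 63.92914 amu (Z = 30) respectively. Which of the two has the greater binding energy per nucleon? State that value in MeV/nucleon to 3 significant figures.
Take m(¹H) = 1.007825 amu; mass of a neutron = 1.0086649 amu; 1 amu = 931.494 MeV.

Zn-64; 8.74 MeV/nucleon

Gd-158: Σm = 64(1.007825) + 94(1.0086649) = 159.3153006 amu; Δm = 1.3911906 amu; E_B = 1295.9 MeV; E_B/A = 8.202 MeV
Zn-64: Σm = 30(1.007825) + 34(1.0086649) = 64.5293566 amu; Δm = 0.6002166 amu; E_B = 559.10 MeV; E_B/A = 8.736 MeV
Zn-64 has the higher binding energy per nucleon, so it is the more tightly bound nucleus.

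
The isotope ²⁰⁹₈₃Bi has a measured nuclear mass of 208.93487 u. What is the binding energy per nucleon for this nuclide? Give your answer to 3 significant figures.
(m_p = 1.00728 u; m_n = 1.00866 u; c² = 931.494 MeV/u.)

7.85 MeV/nucleon

With 83 protons and 126 neutrons (A = 209):
Total constituent mass: 83 × 1.00728 + 126 × 1.00866 = 210.69540 u
Mass defect Δm = 210.69540 − 208.93487 = 1.76053 u
Converting to energy: 1.76053 u × 931.494 MeV/u = 1639.92 MeV
BE/A = 1639.92 MeV / 209 = 7.847 MeV/nucleon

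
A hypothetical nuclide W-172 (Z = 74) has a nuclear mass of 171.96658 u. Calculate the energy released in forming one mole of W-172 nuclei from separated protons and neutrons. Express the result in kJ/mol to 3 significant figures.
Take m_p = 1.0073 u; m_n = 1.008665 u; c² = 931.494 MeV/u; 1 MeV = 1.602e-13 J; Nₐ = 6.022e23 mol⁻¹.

Mass of separated nucleons = 74(1.0073) + 98(1.008665) = 74.5402 + 98.849170 = 173.389370 u
The mass defect is 173.389370 − 171.96658 = 1.422790 u.
Converting to energy: 1.422790 u × 931.494 MeV/u = 1325.32 MeV
Per nucleus in joules: 1325.32 MeV × 1.602e-13 J/MeV = 2.1232e-10 J
Per mole: 2.1232e-10 J × 6.022e23 mol⁻¹ = 1.2786e+14 J/mol

1.28e+11 kJ/mol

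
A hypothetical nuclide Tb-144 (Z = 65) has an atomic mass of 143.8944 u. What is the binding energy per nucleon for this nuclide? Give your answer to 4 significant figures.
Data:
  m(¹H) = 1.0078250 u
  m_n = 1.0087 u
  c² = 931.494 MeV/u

8.419 MeV/nucleon

Σm = 65·m(¹H) + 79·m_n = 65.5086250 + 79.6873 = 145.1959250 u
Mass defect Δm = 145.1959250 − 143.8944 = 1.3015250 u
Converting to energy: 1.3015250 u × 931.494 MeV/u = 1212.36 MeV
Dividing by A = 144 gives 8.419 MeV per nucleon.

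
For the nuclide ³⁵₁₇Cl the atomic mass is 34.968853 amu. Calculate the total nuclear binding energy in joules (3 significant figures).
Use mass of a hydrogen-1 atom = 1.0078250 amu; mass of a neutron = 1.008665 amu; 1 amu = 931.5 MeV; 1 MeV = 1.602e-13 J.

Σm = 17·m(¹H) + 18·m_n = 17.1330250 + 18.155970 = 35.2889950 amu
The mass defect is 35.2889950 − 34.968853 = 0.3201420 amu.
Converting to energy: 0.3201420 amu × 931.5 MeV/amu = 298.212 MeV
In joules: 298.212 MeV × 1.602e-13 J/MeV = 4.7774e-11 J

4.78e-11 J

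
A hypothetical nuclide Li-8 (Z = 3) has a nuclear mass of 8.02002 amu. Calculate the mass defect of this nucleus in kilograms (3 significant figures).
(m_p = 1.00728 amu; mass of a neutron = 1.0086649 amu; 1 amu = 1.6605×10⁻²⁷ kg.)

Z = 3, so N = A − Z = 8 − 3 = 5.
Total constituent mass: 3 × 1.00728 + 5 × 1.0086649 = 8.0651645 amu
Mass defect Δm = 8.0651645 − 8.02002 = 0.0451445 amu
In SI units: 0.0451445 amu × 1.6605×10⁻²⁷ kg/amu = 7.4962e-29 kg

7.50e-29 kg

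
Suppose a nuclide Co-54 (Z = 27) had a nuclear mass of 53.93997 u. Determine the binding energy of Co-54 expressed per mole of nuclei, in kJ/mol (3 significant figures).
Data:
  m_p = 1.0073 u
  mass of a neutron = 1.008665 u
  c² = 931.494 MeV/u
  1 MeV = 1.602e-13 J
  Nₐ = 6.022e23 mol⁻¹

4.41e+10 kJ/mol

The nucleus contains 27 protons and 54 − 27 = 27 neutrons.
Total constituent mass: 27 × 1.0073 + 27 × 1.008665 = 54.431055 u
Mass defect Δm = 54.431055 − 53.93997 = 0.491085 u
E_B = 0.491085 × 931.494 = 457.443 MeV
Per nucleus in joules: 457.443 MeV × 1.602e-13 J/MeV = 7.3282e-11 J
Per mole: 7.3282e-11 J × 6.022e23 mol⁻¹ = 4.4130e+13 J/mol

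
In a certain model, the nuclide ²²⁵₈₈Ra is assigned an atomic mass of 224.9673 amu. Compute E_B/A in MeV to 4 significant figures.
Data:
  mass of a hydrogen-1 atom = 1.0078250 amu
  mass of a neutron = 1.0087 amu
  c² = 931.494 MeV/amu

7.921 MeV/nucleon

Z = 88, so N = A − Z = 225 − 88 = 137.
Total constituent mass: 88 × 1.0078250 + 137 × 1.0087 = 226.8805000 amu
Mass defect Δm = 226.8805000 − 224.9673 = 1.9132000 amu
Binding energy = Δm·c² = 1.9132000 × 931.494 MeV/amu = 1782.13 MeV
Per nucleon: 1782.13 / 225 = 7.921 MeV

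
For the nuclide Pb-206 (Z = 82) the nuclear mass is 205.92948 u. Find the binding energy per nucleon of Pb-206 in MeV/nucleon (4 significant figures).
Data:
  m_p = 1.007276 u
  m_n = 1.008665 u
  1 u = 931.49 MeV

The nucleus contains 82 protons and 206 − 82 = 124 neutrons.
Total constituent mass: 82 × 1.007276 + 124 × 1.008665 = 207.671092 u
Δm = 207.671092 − 205.92948 = 1.741612 u
E_B = 1.741612 × 931.49 = 1622.29 MeV
Dividing by A = 206 gives 7.875 MeV per nucleon.

7.875 MeV/nucleon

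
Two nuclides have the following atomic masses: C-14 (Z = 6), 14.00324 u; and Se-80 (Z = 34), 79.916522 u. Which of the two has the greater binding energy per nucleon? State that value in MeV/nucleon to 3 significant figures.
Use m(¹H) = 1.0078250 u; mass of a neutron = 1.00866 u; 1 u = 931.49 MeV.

C-14: Σm = 6(1.0078250) + 8(1.00866) = 14.1162300 u; Δm = 0.1129900 u; E_B = 105.25 MeV; E_B/A = 7.518 MeV
Se-80: Σm = 34(1.0078250) + 46(1.00866) = 80.6644100 u; Δm = 0.7478880 u; E_B = 696.65 MeV; E_B/A = 8.708 MeV
Se-80 has the higher binding energy per nucleon, so it is the more tightly bound nucleus.

Se-80; 8.71 MeV/nucleon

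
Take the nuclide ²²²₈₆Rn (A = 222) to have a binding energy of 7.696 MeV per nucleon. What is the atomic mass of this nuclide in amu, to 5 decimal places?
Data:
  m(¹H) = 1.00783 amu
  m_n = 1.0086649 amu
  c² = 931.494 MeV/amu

222.01764 amu

Total binding energy = 222 × 7.696 = 1708.512 MeV
Mass defect = 1708.512 MeV / (931.494 MeV/amu) = 1.8341632 amu
Constituent mass = 86(1.00783) + 136(1.0086649) = 223.8518064 amu
Atomic mass = 223.8518064 − 1.8341632 = 222.0176432 amu ≈ 222.01764 amu (to 5 decimal places)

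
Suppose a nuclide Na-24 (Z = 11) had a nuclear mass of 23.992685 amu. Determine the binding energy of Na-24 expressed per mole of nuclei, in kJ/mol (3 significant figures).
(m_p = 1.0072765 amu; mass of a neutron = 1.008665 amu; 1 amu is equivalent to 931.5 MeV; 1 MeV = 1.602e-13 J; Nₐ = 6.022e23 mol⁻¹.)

1.80e+10 kJ/mol

With 11 protons and 13 neutrons (A = 24):
Total constituent mass: 11 × 1.0072765 + 13 × 1.008665 = 24.1926865 amu
Δm = 24.1926865 − 23.992685 = 0.2000015 amu
Binding energy = Δm·c² = 0.2000015 × 931.5 MeV/amu = 186.301 MeV
Per nucleus in joules: 186.301 MeV × 1.602e-13 J/MeV = 2.9845e-11 J
Per mole: 2.9845e-11 J × 6.022e23 mol⁻¹ = 1.7973e+13 J/mol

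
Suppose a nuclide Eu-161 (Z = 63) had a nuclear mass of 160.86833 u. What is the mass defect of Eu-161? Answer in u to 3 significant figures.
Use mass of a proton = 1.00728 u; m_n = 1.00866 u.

1.44 u

Z = 63, so N = A − Z = 161 − 63 = 98.
Σm = 63·m_p + 98·m_n = 63.45864 + 98.84868 = 162.30732 u
Mass defect Δm = 162.30732 − 160.86833 = 1.43899 u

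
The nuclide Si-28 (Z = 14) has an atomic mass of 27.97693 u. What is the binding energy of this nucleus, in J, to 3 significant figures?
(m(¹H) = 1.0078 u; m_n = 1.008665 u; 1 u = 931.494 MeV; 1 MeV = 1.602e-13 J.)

The nucleus contains 14 protons and 28 − 14 = 14 neutrons.
Σm = 14·m(¹H) + 14·m_n = 14.1092 + 14.121310 = 28.230510 u
The mass defect is 28.230510 − 27.97693 = 0.253580 u.
Binding energy = Δm·c² = 0.253580 × 931.494 MeV/u = 236.208 MeV
In joules: 236.208 MeV × 1.602e-13 J/MeV = 3.7841e-11 J

3.78e-11 J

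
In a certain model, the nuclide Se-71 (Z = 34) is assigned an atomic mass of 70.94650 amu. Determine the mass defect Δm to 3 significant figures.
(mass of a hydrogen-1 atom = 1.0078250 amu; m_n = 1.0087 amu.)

0.641 amu

Total constituent mass: 34 × 1.0078250 + 37 × 1.0087 = 71.5879500 amu
The mass defect is 71.5879500 − 70.94650 = 0.6414500 amu.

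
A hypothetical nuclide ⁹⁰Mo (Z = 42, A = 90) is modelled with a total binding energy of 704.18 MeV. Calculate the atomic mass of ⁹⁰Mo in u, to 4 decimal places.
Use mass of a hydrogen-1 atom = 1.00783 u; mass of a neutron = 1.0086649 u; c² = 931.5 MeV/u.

89.9888 u

Mass defect = 704.18 MeV / (931.5 MeV/u) = 0.755963 u
Constituent mass = 42(1.00783) + 48(1.0086649) = 90.7447752 u
Atomic mass = 90.7447752 − 0.755963 = 89.9888122 u ≈ 89.9888 u (to 4 decimal places)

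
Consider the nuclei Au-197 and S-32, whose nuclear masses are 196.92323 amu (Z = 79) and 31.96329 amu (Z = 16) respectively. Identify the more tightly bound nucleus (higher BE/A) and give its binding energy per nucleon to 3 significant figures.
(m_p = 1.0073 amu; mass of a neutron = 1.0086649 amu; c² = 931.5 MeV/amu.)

Au-197: Σm = 79(1.0073) + 118(1.0086649) = 198.5991582 amu; Δm = 1.6759282 amu; E_B = 1561.13 MeV; E_B/A = 7.9245 MeV
S-32: Σm = 16(1.0073) + 16(1.0086649) = 32.2554384 amu; Δm = 0.2921484 amu; E_B = 272.14 MeV; E_B/A = 8.504 MeV
S-32 has the higher binding energy per nucleon, so it is the more tightly bound nucleus.

S-32; 8.50 MeV/nucleon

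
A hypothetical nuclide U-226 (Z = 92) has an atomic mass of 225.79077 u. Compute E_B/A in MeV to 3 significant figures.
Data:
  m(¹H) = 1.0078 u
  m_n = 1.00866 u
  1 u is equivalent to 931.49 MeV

The nucleus contains 92 protons and 226 − 92 = 134 neutrons.
Total constituent mass: 92 × 1.0078 + 134 × 1.00866 = 227.87804 u
Δm = 227.87804 − 225.79077 = 2.08727 u
E_B = 2.08727 × 931.49 = 1944.27 MeV
Dividing by A = 226 gives 8.603 MeV per nucleon.

8.60 MeV/nucleon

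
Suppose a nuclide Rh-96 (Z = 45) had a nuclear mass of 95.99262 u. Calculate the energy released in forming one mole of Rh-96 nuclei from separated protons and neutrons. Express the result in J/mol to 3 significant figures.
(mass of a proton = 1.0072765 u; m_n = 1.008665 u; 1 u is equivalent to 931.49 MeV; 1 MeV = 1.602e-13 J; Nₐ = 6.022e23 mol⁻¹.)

Mass of separated nucleons = 45(1.0072765) + 51(1.008665) = 45.3274425 + 51.441915 = 96.7693575 u
Δm = 96.7693575 − 95.99262 = 0.7767375 u
Binding energy = Δm·c² = 0.7767375 × 931.49 MeV/u = 723.523 MeV
Per nucleus in joules: 723.523 MeV × 1.602e-13 J/MeV = 1.1591e-10 J
Per mole: 1.1591e-10 J × 6.022e23 mol⁻¹ = 6.9801e+13 J/mol

6.98e+13 J/mol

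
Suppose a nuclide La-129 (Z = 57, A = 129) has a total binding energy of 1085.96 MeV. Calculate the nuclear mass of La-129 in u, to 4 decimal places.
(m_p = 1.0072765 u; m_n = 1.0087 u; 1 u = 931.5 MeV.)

Mass defect = 1085.96 MeV / (931.5 MeV/u) = 1.165819 u
Constituent mass = 57(1.0072765) + 72(1.0087) = 130.0411605 u
Nuclear mass = 130.0411605 − 1.165819 = 128.8753415 u ≈ 128.8753 u (to 4 decimal places)

128.8753 u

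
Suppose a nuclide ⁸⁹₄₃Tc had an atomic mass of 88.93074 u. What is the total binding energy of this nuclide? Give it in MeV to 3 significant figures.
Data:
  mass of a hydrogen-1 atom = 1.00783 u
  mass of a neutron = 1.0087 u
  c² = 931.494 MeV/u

Σm = 43·m(¹H) + 46·m_n = 43.33669 + 46.4002 = 89.73689 u
The mass defect is 89.73689 − 88.93074 = 0.80615 u.
Converting to energy: 0.80615 u × 931.494 MeV/u = 750.924 MeV

751 MeV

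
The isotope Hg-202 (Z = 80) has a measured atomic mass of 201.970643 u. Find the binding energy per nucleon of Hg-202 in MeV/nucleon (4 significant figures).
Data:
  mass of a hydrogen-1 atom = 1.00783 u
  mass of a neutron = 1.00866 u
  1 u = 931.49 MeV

7.896 MeV/nucleon

Total constituent mass: 80 × 1.00783 + 122 × 1.00866 = 203.68292 u
The mass defect is 203.68292 − 201.970643 = 1.712277 u.
Converting to energy: 1.712277 u × 931.49 MeV/u = 1594.97 MeV
Dividing by A = 202 gives 7.896 MeV per nucleon.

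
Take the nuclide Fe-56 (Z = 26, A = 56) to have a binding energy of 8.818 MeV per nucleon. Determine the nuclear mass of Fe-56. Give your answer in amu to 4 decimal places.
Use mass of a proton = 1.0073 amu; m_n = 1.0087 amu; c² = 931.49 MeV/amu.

Total binding energy = 56 × 8.818 = 493.808 MeV
Mass defect = 493.808 MeV / (931.49 MeV/amu) = 0.530127 amu
Constituent mass = 26(1.0073) + 30(1.0087) = 56.4508 amu
Nuclear mass = 56.4508 − 0.530127 = 55.920673 amu ≈ 55.9207 amu (to 4 decimal places)

55.9207 amu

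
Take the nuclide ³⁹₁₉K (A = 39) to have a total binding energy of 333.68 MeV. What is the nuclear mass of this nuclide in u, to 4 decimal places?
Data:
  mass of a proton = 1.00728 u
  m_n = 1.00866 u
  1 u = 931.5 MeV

Mass defect = 333.68 MeV / (931.5 MeV/u) = 0.358218 u
Constituent mass = 19(1.00728) + 20(1.00866) = 39.31152 u
Nuclear mass = 39.31152 − 0.358218 = 38.953302 u ≈ 38.9533 u (to 4 decimal places)

38.9533 u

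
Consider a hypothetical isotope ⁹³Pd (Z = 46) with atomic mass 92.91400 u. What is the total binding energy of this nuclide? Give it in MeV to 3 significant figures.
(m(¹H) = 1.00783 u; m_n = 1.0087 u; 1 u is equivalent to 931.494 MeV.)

797 MeV

Σm = 46·m(¹H) + 47·m_n = 46.36018 + 47.4089 = 93.76908 u
The mass defect is 93.76908 − 92.91400 = 0.85508 u.
Binding energy = Δm·c² = 0.85508 × 931.494 MeV/u = 796.502 MeV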